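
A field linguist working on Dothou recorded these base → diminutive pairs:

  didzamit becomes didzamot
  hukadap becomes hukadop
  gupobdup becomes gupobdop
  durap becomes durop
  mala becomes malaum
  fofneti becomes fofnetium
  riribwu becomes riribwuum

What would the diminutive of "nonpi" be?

nonpium

"nonpi" ends in a vowel. The stems ending in a vowel (mala → malaum, fofneti → fofnetium, riribwu → riribwuum) add -um.
The other pattern: stems ending in a consonant change the last vowel to 'o'.
So nonpi → nonpium.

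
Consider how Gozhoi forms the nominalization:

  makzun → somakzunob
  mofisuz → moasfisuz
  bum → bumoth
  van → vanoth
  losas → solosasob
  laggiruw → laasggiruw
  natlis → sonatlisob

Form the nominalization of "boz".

bozoth

"boz" has 1 vowel. The stems with 1 vowel (bum → bumoth, van → vanoth) add -oth.
So boz → bozoth.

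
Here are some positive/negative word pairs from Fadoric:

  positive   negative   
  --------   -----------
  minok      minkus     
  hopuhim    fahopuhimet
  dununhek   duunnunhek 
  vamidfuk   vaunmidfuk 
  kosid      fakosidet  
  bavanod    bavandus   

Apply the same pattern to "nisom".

vamidfuk and minok both end in -k yet inflect differently (vaunmidfuk, minkus), so the final letter is not what conditions the rule; the last vowel is.
"nisom" has last vowel 'o'. The stems whose last vowel is 'o' (minok → minkus, bavanod → bavandus) delete the last vowel and add -us.
So nisom → nismus.

nismus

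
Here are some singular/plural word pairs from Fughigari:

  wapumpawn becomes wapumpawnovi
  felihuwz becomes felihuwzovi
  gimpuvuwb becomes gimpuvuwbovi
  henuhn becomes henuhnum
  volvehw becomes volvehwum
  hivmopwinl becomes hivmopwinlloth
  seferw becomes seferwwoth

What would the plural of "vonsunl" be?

vonsunlloth

"vonsunl" has second-to-last letter 'n'. The one such stem in the data (hivmopwinl → hivmopwinlloth) doubles the final consonant and adds -oth (as does seferw), so the same rule applies.
The other patterns: stems whose second-to-last letter is 'w' add -ovi; stems whose second-to-last letter is 'h' add -um.
So vonsunl → vonsunlloth.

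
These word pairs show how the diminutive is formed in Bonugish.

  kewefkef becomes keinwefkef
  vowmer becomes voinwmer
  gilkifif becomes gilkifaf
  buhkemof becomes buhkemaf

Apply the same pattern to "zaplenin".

kewefkef and gilkifif both end in -f yet inflect differently (keinwefkef, gilkifaf), so the final letter is not what conditions the rule; the last vowel is.
"zaplenin" has last vowel 'i'. The one such stem in the data (gilkifif → gilkifaf) changes the last vowel to 'a' (as does buhkemof), so the same rule applies.
So zaplenin → zaplenan.

zaplenan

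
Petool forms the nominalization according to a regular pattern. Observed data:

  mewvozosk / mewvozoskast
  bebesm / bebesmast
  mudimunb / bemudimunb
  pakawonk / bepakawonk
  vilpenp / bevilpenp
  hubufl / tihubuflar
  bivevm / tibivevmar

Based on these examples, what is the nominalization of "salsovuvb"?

"salsovuvb" has second-to-last letter 'v'. The one such stem in the data (bivevm → tibivevmar) adds ti- … -ar around the stem, so the same rule applies.
So salsovuvb → tisalsovuvbar.

tisalsovuvbar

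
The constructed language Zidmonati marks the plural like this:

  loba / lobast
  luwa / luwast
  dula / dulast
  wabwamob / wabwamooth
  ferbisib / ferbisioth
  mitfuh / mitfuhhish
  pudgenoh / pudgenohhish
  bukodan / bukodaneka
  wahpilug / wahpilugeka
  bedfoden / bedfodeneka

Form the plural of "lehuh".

lehuhhish

"lehuh" ends in -h. The stems ending in -h (mitfuh → mitfuhhish, pudgenoh → pudgenohhish) double the final consonant and add -ish.
So lehuh → lehuhhish.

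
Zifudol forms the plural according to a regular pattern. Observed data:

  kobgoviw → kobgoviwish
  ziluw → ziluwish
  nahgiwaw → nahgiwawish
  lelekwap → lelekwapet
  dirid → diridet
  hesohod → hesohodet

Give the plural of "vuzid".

nahgiwaw and lelekwap both have last vowel 'a' yet inflect differently (nahgiwawish, lelekwapet), so the last vowel is not what conditions the rule; the final letter is.
"vuzid" ends in -d. The stems ending in -d (dirid → diridet, hesohod → hesohodet) add -et.
The other pattern: stems ending in -w add -ish.
So vuzid → vuzidet.

vuzidet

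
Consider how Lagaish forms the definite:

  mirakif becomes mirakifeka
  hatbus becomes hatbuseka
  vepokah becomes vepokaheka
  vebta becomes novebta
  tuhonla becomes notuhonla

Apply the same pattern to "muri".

"muri" ends in a vowel. The stems ending in a vowel (vebta → novebta, tuhonla → notuhonla) add the prefix no-.
So muri → nomuri.

nomuri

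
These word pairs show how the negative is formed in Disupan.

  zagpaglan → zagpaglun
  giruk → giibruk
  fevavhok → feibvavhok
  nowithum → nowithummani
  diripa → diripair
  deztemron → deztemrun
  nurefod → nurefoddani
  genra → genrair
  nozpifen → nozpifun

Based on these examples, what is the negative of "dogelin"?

zagpaglan and diripa both have last vowel 'a' yet inflect differently (zagpaglun, diripair), so the last vowel is not what conditions the rule; the final letter is.
"dogelin" ends in -n. The stems ending in -n (deztemron → deztemrun, zagpaglan → zagpaglun, nozpifen → nozpifun) change the last vowel to 'u'.
So dogelin → dogelun.

dogelun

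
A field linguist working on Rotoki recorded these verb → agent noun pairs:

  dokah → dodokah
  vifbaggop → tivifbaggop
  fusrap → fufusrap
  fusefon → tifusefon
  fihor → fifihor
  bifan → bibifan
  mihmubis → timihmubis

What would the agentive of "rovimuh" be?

bifan and fusefon both end in -n yet inflect differently (bibifan, tifusefon), so the final letter is not what conditions the rule; the number of vowels is.
"rovimuh" has 3 vowels. The stems with 3 vowels (fusefon → tifusefon, mihmubis → timihmubis, vifbaggop → tivifbaggop) add the prefix ti-.
So rovimuh → tirovimuh.

tirovimuh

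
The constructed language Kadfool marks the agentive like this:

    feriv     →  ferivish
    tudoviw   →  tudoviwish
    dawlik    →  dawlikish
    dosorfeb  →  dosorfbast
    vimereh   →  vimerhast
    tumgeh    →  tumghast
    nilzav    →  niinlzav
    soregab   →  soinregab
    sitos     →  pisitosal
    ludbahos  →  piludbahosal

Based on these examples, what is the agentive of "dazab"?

dainzab

"dazab" has last vowel 'a'. The stems whose last vowel is 'a' (nilzav → niinlzav, soregab → soinregab) insert -in- after the first vowel.
The other patterns: stems whose last vowel is 'i' add -ish; stems whose last vowel is 'e' delete the last vowel and add -ast; stems whose last vowel is 'o' add pi- … -al around the stem.
So dazab → dainzab.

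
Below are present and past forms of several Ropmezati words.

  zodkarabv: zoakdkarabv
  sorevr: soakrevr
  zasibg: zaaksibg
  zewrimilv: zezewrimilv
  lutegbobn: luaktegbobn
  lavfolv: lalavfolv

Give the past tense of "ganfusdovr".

gaaknfusdovr

"ganfusdovr" has second-to-last letter 'v'. The one such stem in the data (sorevr → soakrevr) inserts -ak- after the first vowel (as do zodkarabv, zasibg), so the same rule applies.
The other pattern: stems whose second-to-last letter is 'l' repeat the first consonant+vowel as a prefix.
So ganfusdovr → gaaknfusdovr.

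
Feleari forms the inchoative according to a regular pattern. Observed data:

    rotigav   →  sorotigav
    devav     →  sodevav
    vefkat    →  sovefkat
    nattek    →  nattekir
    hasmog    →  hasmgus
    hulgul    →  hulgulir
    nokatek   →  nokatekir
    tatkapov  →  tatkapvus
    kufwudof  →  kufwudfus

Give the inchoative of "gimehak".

"gimehak" has last vowel 'a'. The stems whose last vowel is 'a' (vefkat → sovefkat, devav → sodevav, rotigav → sorotigav) add the prefix so-.
The other patterns: stems whose last vowel is 'o' delete the last vowel and add -us; stems whose last vowel is 'e' or 'u' add -ir.
So gimehak → sogimehak.

sogimehak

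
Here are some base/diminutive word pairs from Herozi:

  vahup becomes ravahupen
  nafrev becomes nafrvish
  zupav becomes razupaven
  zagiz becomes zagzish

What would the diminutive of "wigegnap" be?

zupav and nafrev both end in -v yet inflect differently (razupaven, nafrvish), so the final letter is not what conditions the rule; the last vowel is.
"wigegnap" has last vowel 'a'. The one such stem in the data (zupav → razupaven) adds ra- … -en around the stem, so the same rule applies.
So wigegnap → rawigegnapen.

rawigegnapen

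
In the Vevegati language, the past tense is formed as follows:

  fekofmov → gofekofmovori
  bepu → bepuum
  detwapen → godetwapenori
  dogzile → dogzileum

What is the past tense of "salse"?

salseum

dogzile and detwapen both have last vowel 'e' yet inflect differently (dogzileum, godetwapenori), so the last vowel is not what conditions the rule; whether the stem ends in a vowel or a consonant is.
"salse" ends in a vowel. The stems ending in a vowel (dogzile → dogzileum, bepu → bepuum) add -um.
The other pattern: stems ending in a consonant add go- … -ori around the stem.
So salse → salseum.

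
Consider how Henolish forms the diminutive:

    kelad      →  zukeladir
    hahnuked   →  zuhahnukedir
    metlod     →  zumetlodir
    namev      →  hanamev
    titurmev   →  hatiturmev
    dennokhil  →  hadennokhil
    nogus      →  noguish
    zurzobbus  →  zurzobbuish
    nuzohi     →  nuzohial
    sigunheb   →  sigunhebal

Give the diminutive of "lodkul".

"lodkul" ends in -l. The one such stem in the data (dennokhil → hadennokhil) adds the prefix ha-, so the same rule applies.
So lodkul → halodkul.

halodkul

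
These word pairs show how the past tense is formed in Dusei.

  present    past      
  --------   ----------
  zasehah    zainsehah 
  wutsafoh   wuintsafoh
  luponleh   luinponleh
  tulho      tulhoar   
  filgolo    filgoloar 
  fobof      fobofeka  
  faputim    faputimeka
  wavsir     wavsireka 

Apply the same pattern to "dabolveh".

wutsafoh and tulho both have last vowel 'o' yet inflect differently (wuintsafoh, tulhoar), so the last vowel is not what conditions the rule; the final letter is.
"dabolveh" ends in -h. The stems ending in -h (zasehah → zainsehah, wutsafoh → wuintsafoh, luponleh → luinponleh) insert -in- after the first vowel.
The other patterns: stems ending in -o add -ar; stems ending in -f, -m or -r add -eka.
So dabolveh → dainbolveh.

dainbolveh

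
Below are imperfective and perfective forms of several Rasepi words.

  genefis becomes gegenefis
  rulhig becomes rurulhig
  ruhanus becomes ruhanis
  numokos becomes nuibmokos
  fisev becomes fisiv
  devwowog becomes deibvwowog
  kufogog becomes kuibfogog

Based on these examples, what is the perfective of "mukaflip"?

mumukaflip

"mukaflip" has last vowel 'i'. The stems whose last vowel is 'i' (genefis → gegenefis, rulhig → rurulhig) repeat the first consonant+vowel as a prefix.
So mukaflip → mumukaflip.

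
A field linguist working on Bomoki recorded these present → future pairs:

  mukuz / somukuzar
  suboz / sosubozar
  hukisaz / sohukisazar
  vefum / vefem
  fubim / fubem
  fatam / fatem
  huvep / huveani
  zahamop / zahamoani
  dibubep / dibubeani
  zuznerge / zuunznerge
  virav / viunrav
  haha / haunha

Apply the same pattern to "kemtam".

mukuz and vefum both have last vowel 'u' yet inflect differently (somukuzar, vefem), so the last vowel is not what conditions the rule; the final letter is.
"kemtam" ends in -m. The stems ending in -m (vefum → vefem, fubim → fubem, fatam → fatem) change the last vowel to 'e'.
The other patterns: stems ending in -z add so- … -ar around the stem; stems ending in -p drop the final letter and add -ani; stems ending in -a, -e or -v insert -un- after the first vowel.
So kemtam → kemtem.

kemtem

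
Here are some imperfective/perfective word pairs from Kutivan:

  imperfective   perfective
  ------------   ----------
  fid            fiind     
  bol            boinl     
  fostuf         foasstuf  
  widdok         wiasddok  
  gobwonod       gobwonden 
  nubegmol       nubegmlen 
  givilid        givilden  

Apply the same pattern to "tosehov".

fid and gobwonod both end in -d yet inflect differently (fiind, gobwonden), so the final letter is not what conditions the rule; the number of vowels is.
"tosehov" has 3 vowels. The stems with 3 vowels (gobwonod → gobwonden, nubegmol → nubegmlen, givilid → givilden) delete the last vowel and add -en.
The other patterns: stems with 1 vowel insert -in- after the first vowel; stems with 2 vowels insert -as- after the first vowel.
So tosehov → tosehven.

tosehven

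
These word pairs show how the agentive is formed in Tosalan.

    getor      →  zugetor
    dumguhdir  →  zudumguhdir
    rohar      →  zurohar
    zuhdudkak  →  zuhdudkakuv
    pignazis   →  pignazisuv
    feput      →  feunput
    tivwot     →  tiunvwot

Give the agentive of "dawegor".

rohar and zuhdudkak both have last vowel 'a' yet inflect differently (zurohar, zuhdudkakuv), so the last vowel is not what conditions the rule; the final letter is.
"dawegor" ends in -r. The stems ending in -r (getor → zugetor, dumguhdir → zudumguhdir, rohar → zurohar) add the prefix zu-.
So dawegor → zudawegor.

zudawegor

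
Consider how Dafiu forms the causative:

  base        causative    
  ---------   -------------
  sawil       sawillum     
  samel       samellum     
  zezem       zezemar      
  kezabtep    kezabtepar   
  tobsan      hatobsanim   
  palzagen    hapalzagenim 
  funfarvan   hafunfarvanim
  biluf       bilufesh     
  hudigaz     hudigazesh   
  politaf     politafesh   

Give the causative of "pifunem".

pifunemar

"pifunem" ends in -m. The one such stem in the data (zezem → zezemar) adds -ar, so the same rule applies.
So pifunem → pifunemar.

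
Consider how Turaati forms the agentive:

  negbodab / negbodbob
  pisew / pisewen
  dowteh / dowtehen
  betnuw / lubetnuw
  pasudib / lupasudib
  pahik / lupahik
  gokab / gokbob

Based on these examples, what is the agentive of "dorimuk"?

gokab and pasudib both end in -b yet inflect differently (gokbob, lupasudib), so the final letter is not what conditions the rule; the last vowel is.
"dorimuk" has last vowel 'u'. The one such stem in the data (betnuw → lubetnuw) adds the prefix lu-, so the same rule applies.
The other patterns: stems whose last vowel is 'e' add -en; stems whose last vowel is 'a' delete the last vowel and add -ob.
So dorimuk → ludorimuk.

ludorimuk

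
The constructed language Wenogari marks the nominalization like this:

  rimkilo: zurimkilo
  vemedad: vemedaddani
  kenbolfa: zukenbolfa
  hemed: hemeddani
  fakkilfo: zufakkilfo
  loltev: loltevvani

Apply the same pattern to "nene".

zunene

vemedad and kenbolfa both have last vowel 'a' yet inflect differently (vemedaddani, zukenbolfa), so the last vowel is not what conditions the rule; whether the stem ends in a vowel or a consonant is.
"nene" ends in a vowel. The stems ending in a vowel (fakkilfo → zufakkilfo, kenbolfa → zukenbolfa, rimkilo → zurimkilo) add the prefix zu-.
The other pattern: stems ending in a consonant double the final consonant and add -ani.
So nene → zunene.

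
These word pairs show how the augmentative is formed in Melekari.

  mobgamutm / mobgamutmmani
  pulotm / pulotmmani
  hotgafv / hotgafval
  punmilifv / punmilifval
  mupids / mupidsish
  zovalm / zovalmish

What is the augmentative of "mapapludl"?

mapapludlish

"mapapludl" has second-to-last letter 'd'. The one such stem in the data (mupids → mupidsish) adds -ish, so the same rule applies.
So mapapludl → mapapludlish.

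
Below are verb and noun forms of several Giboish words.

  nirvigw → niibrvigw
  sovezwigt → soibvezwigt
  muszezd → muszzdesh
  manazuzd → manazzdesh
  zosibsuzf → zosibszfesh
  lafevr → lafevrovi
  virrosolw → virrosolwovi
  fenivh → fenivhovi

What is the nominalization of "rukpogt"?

nirvigw and virrosolw both end in -w yet inflect differently (niibrvigw, virrosolwovi), so the final letter is not what conditions the rule; the second-to-last letter is.
"rukpogt" has second-to-last letter 'g'. The stems whose second-to-last letter is 'g' (nirvigw → niibrvigw, sovezwigt → soibvezwigt) insert -ib- after the first vowel.
The other patterns: stems whose second-to-last letter is 'z' delete the last vowel and add -esh; stems whose second-to-last letter is 'l' or 'v' add -ovi.
So rukpogt → ruibkpogt.

ruibkpogt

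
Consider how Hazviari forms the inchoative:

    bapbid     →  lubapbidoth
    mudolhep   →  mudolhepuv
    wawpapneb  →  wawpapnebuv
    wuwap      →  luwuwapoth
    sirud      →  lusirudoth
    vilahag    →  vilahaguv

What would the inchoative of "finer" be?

lufineroth

"finer" has 2 vowels. The stems with 2 vowels (wuwap → luwuwapoth, sirud → lusirudoth, bapbid → lubapbidoth) add lu- … -oth around the stem.
The other pattern: stems with 3 vowels add -uv.
So finer → lufineroth.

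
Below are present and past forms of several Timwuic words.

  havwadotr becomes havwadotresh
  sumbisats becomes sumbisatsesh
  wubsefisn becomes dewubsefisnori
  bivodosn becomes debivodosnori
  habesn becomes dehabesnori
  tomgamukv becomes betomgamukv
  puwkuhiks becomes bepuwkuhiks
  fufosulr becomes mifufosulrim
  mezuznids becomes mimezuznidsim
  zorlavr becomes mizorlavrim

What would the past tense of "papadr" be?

"papadr" has second-to-last letter 'd'. The one such stem in the data (mezuznids → mimezuznidsim) adds mi- … -im around the stem, so the same rule applies.
So papadr → mipapadrim.

mipapadrim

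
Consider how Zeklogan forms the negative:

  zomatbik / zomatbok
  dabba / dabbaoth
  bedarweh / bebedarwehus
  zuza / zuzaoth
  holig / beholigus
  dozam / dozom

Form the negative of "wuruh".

dabba and dozam both have last vowel 'a' yet inflect differently (dabbaoth, dozom), so the last vowel is not what conditions the rule; the final letter is.
"wuruh" ends in -h. The one such stem in the data (bedarweh → bebedarwehus) adds be- … -us around the stem, so the same rule applies.
So wuruh → bewuruhus.

bewuruhus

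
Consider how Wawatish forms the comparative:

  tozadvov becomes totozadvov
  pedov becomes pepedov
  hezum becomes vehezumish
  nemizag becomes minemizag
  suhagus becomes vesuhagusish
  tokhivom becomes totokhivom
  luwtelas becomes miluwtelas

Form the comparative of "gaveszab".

migaveszab

suhagus and luwtelas both end in -s yet inflect differently (vesuhagusish, miluwtelas), so the final letter is not what conditions the rule; the last vowel is.
"gaveszab" has last vowel 'a'. The stems whose last vowel is 'a' (nemizag → minemizag, luwtelas → miluwtelas) add the prefix mi-.
The other patterns: stems whose last vowel is 'u' add ve- … -ish around the stem; stems whose last vowel is 'o' repeat the first consonant+vowel as a prefix.
So gaveszab → migaveszab.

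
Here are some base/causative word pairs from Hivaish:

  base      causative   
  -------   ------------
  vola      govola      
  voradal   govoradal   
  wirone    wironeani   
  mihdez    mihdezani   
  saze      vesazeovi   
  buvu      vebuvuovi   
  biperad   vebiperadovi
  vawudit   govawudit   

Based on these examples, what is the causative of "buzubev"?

vebuzubevovi

"buzubev" begins with b-. The stems beginning with b- (buvu → vebuvuovi, biperad → vebiperadovi) add ve- … -ovi around the stem.
So buzubev → vebuzubevovi.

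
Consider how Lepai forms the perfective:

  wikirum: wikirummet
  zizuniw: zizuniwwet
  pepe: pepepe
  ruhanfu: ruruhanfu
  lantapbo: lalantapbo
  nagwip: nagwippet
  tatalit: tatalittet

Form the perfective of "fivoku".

fifivoku

"fivoku" ends in a vowel. The stems ending in a vowel (ruhanfu → ruruhanfu, lantapbo → lalantapbo, pepe → pepepe) repeat the first consonant+vowel as a prefix.
So fivoku → fifivoku.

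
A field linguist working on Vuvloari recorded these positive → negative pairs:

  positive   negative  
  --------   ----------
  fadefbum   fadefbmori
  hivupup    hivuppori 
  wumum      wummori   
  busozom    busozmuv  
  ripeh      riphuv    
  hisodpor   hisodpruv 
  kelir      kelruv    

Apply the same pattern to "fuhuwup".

fadefbum and busozom both end in -m yet inflect differently (fadefbmori, busozmuv), so the final letter is not what conditions the rule; the last vowel is.
"fuhuwup" has last vowel 'u'. The stems whose last vowel is 'u' (fadefbum → fadefbmori, hivupup → hivuppori, wumum → wummori) delete the last vowel and add -ori.
So fuhuwup → fuhuwpori.

fuhuwpori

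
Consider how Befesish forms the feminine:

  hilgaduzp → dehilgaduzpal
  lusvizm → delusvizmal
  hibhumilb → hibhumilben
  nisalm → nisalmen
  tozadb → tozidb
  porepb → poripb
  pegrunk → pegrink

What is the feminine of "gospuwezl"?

degospuwezlal

lusvizm and nisalm both end in -m yet inflect differently (delusvizmal, nisalmen), so the final letter is not what conditions the rule; the second-to-last letter is.
"gospuwezl" has second-to-last letter 'z'. The stems whose second-to-last letter is 'z' (hilgaduzp → dehilgaduzpal, lusvizm → delusvizmal) add de- … -al around the stem.
The other patterns: stems whose second-to-last letter is 'l' add -en; stems whose second-to-last letter is 'd', 'n' or 'p' change the last vowel to 'i'.
So gospuwezl → degospuwezlal.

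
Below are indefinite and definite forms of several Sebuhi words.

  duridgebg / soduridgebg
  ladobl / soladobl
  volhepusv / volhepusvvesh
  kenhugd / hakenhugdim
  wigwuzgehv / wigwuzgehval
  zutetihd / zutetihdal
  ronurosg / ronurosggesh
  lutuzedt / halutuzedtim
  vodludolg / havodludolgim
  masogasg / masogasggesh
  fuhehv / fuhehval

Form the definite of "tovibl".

"tovibl" has second-to-last letter 'b'. The stems whose second-to-last letter is 'b' (duridgebg → soduridgebg, ladobl → soladobl) add the prefix so-.
So tovibl → sotovibl.

sotovibl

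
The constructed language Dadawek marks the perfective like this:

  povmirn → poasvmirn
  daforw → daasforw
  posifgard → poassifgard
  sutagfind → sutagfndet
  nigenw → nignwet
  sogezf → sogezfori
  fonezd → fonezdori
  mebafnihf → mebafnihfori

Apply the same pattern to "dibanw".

dibnwet

posifgard and sutagfind both end in -d yet inflect differently (poassifgard, sutagfndet), so the final letter is not what conditions the rule; the second-to-last letter is.
"dibanw" has second-to-last letter 'n'. The stems whose second-to-last letter is 'n' (sutagfind → sutagfndet, nigenw → nignwet) delete the last vowel and add -et.
So dibanw → dibnwet.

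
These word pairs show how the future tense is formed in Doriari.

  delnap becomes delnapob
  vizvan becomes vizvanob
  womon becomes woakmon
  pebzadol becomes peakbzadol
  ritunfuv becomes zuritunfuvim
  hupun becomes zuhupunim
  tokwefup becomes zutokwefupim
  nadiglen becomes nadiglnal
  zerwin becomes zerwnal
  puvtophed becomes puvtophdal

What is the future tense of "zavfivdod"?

vizvan and womon both end in -n yet inflect differently (vizvanob, woakmon), so the final letter is not what conditions the rule; the last vowel is.
"zavfivdod" has last vowel 'o'. The stems whose last vowel is 'o' (womon → woakmon, pebzadol → peakbzadol) insert -ak- after the first vowel.
The other patterns: stems whose last vowel is 'a' add -ob; stems whose last vowel is 'u' add zu- … -im around the stem; stems whose last vowel is 'e' or 'i' delete the last vowel and add -al.
So zavfivdod → zaakvfivdod.

zaakvfivdod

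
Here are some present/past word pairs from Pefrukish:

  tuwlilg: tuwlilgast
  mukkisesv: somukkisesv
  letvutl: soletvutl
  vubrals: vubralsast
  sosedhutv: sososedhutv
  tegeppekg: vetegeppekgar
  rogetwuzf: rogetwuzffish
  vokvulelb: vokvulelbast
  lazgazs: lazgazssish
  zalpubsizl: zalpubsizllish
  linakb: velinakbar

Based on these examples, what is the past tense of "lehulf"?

lehulfast

tegeppekg and tuwlilg both end in -g yet inflect differently (vetegeppekgar, tuwlilgast), so the final letter is not what conditions the rule; the second-to-last letter is.
"lehulf" has second-to-last letter 'l'. The stems whose second-to-last letter is 'l' (tuwlilg → tuwlilgast, vokvulelb → vokvulelbast, vubrals → vubralsast) add -ast.
The other patterns: stems whose second-to-last letter is 'k' add ve- … -ar around the stem; stems whose second-to-last letter is 'z' double the final consonant and add -ish; stems whose second-to-last letter is 's' or 't' add the prefix so-.
So lehulf → lehulfast.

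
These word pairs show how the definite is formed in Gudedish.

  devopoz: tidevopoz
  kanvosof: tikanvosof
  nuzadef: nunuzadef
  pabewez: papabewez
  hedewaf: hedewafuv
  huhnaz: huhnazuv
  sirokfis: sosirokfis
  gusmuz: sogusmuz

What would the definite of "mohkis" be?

kanvosof and nuzadef both end in -f yet inflect differently (tikanvosof, nunuzadef), so the final letter is not what conditions the rule; the last vowel is.
"mohkis" has last vowel 'i'. The one such stem in the data (sirokfis → sosirokfis) adds the prefix so-, so the same rule applies.
So mohkis → somohkis.

somohkis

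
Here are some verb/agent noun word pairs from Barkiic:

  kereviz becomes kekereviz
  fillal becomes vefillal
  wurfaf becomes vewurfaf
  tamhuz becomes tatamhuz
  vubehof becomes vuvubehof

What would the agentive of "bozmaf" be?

wurfaf and vubehof both end in -f yet inflect differently (vewurfaf, vuvubehof), so the final letter is not what conditions the rule; the last vowel is.
"bozmaf" has last vowel 'a'. The stems whose last vowel is 'a' (wurfaf → vewurfaf, fillal → vefillal) add the prefix ve-.
So bozmaf → vebozmaf.

vebozmaf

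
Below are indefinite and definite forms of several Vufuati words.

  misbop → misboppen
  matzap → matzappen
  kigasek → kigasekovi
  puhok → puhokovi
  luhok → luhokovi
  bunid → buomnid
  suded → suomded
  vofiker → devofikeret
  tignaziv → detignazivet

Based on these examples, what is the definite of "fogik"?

fogikovi

"fogik" ends in -k. The stems ending in -k (kigasek → kigasekovi, puhok → puhokovi, luhok → luhokovi) add -ovi.
So fogik → fogikovi.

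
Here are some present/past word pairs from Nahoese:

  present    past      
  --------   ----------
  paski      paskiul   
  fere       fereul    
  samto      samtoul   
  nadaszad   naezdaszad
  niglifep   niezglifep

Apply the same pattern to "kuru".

fere and niglifep both have last vowel 'e' yet inflect differently (fereul, niezglifep), so the last vowel is not what conditions the rule; whether the stem ends in a vowel or a consonant is.
"kuru" ends in a vowel. The stems ending in a vowel (paski → paskiul, fere → fereul, samto → samtoul) add -ul.
The other pattern: stems ending in a consonant insert -ez- after the first vowel.
So kuru → kuruul.

kuruul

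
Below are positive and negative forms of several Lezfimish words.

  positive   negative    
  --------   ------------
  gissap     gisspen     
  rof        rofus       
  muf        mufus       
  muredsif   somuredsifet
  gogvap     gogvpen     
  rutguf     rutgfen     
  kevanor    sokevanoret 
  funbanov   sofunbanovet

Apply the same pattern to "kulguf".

kulgfen

rof and rutguf both end in -f yet inflect differently (rofus, rutgfen), so the final letter is not what conditions the rule; the number of vowels is.
"kulguf" has 2 vowels. The stems with 2 vowels (gogvap → gogvpen, gissap → gisspen, rutguf → rutgfen) delete the last vowel and add -en.
So kulguf → kulgfen.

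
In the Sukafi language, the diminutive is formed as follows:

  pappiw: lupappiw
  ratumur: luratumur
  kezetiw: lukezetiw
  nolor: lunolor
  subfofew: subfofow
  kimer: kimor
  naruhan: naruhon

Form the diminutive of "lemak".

lemok

"lemak" has last vowel 'a'. The one such stem in the data (naruhan → naruhon) changes the last vowel to 'o' (as do kimer, subfofew), so the same rule applies.
The other pattern: stems whose last vowel is 'i', 'o' or 'u' add the prefix lu-.
So lemak → lemok.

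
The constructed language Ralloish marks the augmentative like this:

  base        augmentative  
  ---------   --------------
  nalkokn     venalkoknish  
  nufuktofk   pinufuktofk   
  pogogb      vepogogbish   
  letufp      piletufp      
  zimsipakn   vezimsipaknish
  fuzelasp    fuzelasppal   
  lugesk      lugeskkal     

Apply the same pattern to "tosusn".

fuzelasp and letufp both end in -p yet inflect differently (fuzelasppal, piletufp), so the final letter is not what conditions the rule; the second-to-last letter is.
"tosusn" has second-to-last letter 's'. The stems whose second-to-last letter is 's' (fuzelasp → fuzelasppal, lugesk → lugeskkal) double the final consonant and add -al.
The other patterns: stems whose second-to-last letter is 'f' add the prefix pi-; stems whose second-to-last letter is 'g' or 'k' add ve- … -ish around the stem.
So tosusn → tosusnnal.

tosusnnal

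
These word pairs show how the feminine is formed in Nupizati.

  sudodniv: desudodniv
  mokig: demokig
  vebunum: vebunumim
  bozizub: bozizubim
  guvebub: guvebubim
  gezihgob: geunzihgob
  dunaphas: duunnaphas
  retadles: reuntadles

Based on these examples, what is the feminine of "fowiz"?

"fowiz" has last vowel 'i'. The stems whose last vowel is 'i' (sudodniv → desudodniv, mokig → demokig) add the prefix de-.
So fowiz → defowiz.

defowiz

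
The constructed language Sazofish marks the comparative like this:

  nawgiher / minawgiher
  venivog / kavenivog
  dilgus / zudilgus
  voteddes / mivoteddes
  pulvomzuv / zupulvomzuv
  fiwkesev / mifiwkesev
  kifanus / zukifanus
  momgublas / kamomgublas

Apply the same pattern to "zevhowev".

mizevhowev

pulvomzuv and fiwkesev both end in -v yet inflect differently (zupulvomzuv, mifiwkesev), so the final letter is not what conditions the rule; the last vowel is.
"zevhowev" has last vowel 'e'. The stems whose last vowel is 'e' (fiwkesev → mifiwkesev, voteddes → mivoteddes, nawgiher → minawgiher) add the prefix mi-.
The other patterns: stems whose last vowel is 'u' add the prefix zu-; stems whose last vowel is 'a' or 'o' add the prefix ka-.
So zevhowev → mizevhowev.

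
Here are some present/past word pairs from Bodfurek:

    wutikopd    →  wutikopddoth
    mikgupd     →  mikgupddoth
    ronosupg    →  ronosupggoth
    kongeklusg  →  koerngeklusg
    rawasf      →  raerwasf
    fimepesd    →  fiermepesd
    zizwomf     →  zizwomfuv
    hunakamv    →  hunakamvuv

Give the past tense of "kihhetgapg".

kihhetgapggoth

ronosupg and kongeklusg both end in -g yet inflect differently (ronosupggoth, koerngeklusg), so the final letter is not what conditions the rule; the second-to-last letter is.
"kihhetgapg" has second-to-last letter 'p'. The stems whose second-to-last letter is 'p' (wutikopd → wutikopddoth, mikgupd → mikgupddoth, ronosupg → ronosupggoth) double the final consonant and add -oth.
So kihhetgapg → kihhetgapggoth.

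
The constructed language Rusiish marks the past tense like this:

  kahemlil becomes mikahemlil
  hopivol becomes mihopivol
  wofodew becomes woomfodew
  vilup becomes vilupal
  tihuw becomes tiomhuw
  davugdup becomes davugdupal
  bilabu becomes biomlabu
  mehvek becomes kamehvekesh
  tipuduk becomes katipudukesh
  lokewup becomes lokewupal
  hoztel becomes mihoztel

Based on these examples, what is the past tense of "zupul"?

mizupul

davugdup and tipuduk both have last vowel 'u' yet inflect differently (davugdupal, katipudukesh), so the last vowel is not what conditions the rule; the final letter is.
"zupul" ends in -l. The stems ending in -l (hopivol → mihopivol, hoztel → mihoztel, kahemlil → mikahemlil) add the prefix mi-.
The other patterns: stems ending in -p add -al; stems ending in -k add ka- … -esh around the stem; stems ending in -u or -w insert -om- after the first vowel.
So zupul → mizupul.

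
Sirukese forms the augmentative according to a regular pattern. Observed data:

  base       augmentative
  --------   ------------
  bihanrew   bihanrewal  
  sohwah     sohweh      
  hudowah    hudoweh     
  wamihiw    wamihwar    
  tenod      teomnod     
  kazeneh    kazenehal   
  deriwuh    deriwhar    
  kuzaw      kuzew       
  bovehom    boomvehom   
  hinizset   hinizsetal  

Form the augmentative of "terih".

terhar

"terih" has last vowel 'i'. The one such stem in the data (wamihiw → wamihwar) deletes the last vowel and adds -ar (as does deriwuh), so the same rule applies.
The other patterns: stems whose last vowel is 'e' add -al; stems whose last vowel is 'a' change the last vowel to 'e'; stems whose last vowel is 'o' insert -om- after the first vowel.
So terih → terhar.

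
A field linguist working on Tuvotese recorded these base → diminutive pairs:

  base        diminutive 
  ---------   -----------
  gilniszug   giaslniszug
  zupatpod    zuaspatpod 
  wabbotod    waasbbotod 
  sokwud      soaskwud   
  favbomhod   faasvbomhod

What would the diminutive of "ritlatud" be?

Every pair shown (gilniszug → giaslniszug, zupatpod → zuaspatpod, wabbotod → waasbbotod, …) follows the same rule: insert -as- after the first vowel.
So ritlatud → riastlatud.

riastlatud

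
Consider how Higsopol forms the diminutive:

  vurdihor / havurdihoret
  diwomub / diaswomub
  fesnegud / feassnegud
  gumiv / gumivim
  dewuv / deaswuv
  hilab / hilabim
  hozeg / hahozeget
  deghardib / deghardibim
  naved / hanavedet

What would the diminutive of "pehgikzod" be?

"pehgikzod" has last vowel 'o'. The one such stem in the data (vurdihor → havurdihoret) adds ha- … -et around the stem, so the same rule applies.
So pehgikzod → hapehgikzodet.

hapehgikzodet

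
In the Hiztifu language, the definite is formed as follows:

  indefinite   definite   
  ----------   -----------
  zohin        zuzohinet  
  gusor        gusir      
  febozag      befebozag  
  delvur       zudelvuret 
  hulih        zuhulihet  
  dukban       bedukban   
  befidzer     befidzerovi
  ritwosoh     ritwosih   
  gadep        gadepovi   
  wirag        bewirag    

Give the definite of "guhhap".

"guhhap" has last vowel 'a'. The stems whose last vowel is 'a' (febozag → befebozag, wirag → bewirag, dukban → bedukban) add the prefix be-.
The other patterns: stems whose last vowel is 'o' change the last vowel to 'i'; stems whose last vowel is 'e' add -ovi; stems whose last vowel is 'i' or 'u' add zu- … -et around the stem.
So guhhap → beguhhap.

beguhhap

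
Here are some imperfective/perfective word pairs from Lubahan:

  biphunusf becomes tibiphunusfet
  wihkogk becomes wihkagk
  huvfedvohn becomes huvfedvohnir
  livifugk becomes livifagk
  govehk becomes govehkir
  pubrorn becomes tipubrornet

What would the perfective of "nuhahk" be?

nuhahkir

govehk and livifugk both end in -k yet inflect differently (govehkir, livifagk), so the final letter is not what conditions the rule; the second-to-last letter is.
"nuhahk" has second-to-last letter 'h'. The stems whose second-to-last letter is 'h' (huvfedvohn → huvfedvohnir, govehk → govehkir) add -ir.
The other patterns: stems whose second-to-last letter is 'g' change the last vowel to 'a'; stems whose second-to-last letter is 'r' or 's' add ti- … -et around the stem.
So nuhahk → nuhahkir.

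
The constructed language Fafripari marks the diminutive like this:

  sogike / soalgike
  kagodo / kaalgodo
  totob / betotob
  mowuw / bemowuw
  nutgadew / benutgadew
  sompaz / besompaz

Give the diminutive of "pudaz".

kagodo and totob both have last vowel 'o' yet inflect differently (kaalgodo, betotob), so the last vowel is not what conditions the rule; whether the stem ends in a vowel or a consonant is.
"pudaz" ends in a consonant. The stems ending in a consonant (totob → betotob, mowuw → bemowuw, nutgadew → benutgadew) add the prefix be-.
The other pattern: stems ending in a vowel insert -al- after the first vowel.
So pudaz → bepudaz.

bepudaz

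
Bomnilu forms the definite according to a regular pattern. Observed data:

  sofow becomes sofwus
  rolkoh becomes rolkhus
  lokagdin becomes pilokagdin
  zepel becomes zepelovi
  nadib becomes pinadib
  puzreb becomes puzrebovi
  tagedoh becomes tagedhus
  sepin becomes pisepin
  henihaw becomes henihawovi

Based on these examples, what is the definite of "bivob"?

bivbus

"bivob" has last vowel 'o'. The stems whose last vowel is 'o' (rolkoh → rolkhus, tagedoh → tagedhus, sofow → sofwus) delete the last vowel and add -us.
The other patterns: stems whose last vowel is 'i' add the prefix pi-; stems whose last vowel is 'a' or 'e' add -ovi.
So bivob → bivbus.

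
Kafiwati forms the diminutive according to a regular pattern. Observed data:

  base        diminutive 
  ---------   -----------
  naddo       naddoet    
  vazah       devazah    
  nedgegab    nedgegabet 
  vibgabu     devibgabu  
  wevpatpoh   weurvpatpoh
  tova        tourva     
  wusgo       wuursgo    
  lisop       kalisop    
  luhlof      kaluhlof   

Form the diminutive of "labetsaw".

kalabetsaw

vazah and wevpatpoh both end in -h yet inflect differently (devazah, weurvpatpoh), so the final letter is not what conditions the rule; the first letter is.
"labetsaw" begins with l-. The stems beginning with l- (luhlof → kaluhlof, lisop → kalisop) add the prefix ka-.
So labetsaw → kalabetsaw.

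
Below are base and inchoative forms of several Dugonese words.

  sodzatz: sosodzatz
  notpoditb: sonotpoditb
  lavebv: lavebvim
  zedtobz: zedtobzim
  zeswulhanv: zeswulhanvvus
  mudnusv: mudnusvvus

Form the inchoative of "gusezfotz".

sodzatz and zedtobz both end in -z yet inflect differently (sosodzatz, zedtobzim), so the final letter is not what conditions the rule; the second-to-last letter is.
"gusezfotz" has second-to-last letter 't'. The stems whose second-to-last letter is 't' (sodzatz → sosodzatz, notpoditb → sonotpoditb) add the prefix so-.
So gusezfotz → sogusezfotz.

sogusezfotz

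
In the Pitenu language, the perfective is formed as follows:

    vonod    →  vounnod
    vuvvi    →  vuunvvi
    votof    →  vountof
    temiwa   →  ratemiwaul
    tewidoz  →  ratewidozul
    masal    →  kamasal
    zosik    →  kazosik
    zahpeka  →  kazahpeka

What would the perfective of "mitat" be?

temiwa and zahpeka both end in -a yet inflect differently (ratemiwaul, kazahpeka), so the final letter is not what conditions the rule; the first letter is.
"mitat" begins with m-. The one such stem in the data (masal → kamasal) adds the prefix ka-, so the same rule applies.
So mitat → kamitat.

kamitat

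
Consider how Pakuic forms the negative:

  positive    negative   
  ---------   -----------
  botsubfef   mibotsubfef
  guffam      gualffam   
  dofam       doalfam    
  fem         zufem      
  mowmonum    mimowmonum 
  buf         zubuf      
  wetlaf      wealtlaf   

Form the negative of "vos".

fem and guffam both end in -m yet inflect differently (zufem, gualffam), so the final letter is not what conditions the rule; the number of vowels is.
"vos" has 1 vowel. The stems with 1 vowel (buf → zubuf, fem → zufem) add the prefix zu-.
The other patterns: stems with 2 vowels insert -al- after the first vowel; stems with 3 vowels add the prefix mi-.
So vos → zuvos.

zuvos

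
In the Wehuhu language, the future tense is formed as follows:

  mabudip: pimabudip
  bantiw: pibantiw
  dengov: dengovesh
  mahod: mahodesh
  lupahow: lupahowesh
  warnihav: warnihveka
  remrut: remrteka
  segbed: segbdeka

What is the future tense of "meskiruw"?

meskirweka

bantiw and lupahow both end in -w yet inflect differently (pibantiw, lupahowesh), so the final letter is not what conditions the rule; the last vowel is.
"meskiruw" has last vowel 'u'. The one such stem in the data (remrut → remrteka) deletes the last vowel and adds -eka (as do warnihav, segbed), so the same rule applies.
So meskiruw → meskirweka.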